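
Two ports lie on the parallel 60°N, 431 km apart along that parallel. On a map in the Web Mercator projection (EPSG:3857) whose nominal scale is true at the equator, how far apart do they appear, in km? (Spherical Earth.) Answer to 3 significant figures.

For Mercator, h = k = sec φ (a conformal cylindrical projection has a single point scale, 1/cos φ).
Along the parallel, k = sec 60° = 1/0.5000 = 2.000.
Map distance = 431 × 2.000 ≈ 862 km.

862 km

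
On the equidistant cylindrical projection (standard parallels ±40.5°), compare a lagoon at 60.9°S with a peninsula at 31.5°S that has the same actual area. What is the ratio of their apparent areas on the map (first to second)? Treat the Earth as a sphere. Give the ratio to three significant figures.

1.75

The equidistant cylindrical projection with φ₀ = 40.5° has h = 1 (meridians true) and k = cos φ₀ / cos φ along parallels.
Areal scale at 60.9°: h·k = 1.000 × 1.564 = 1.564.
Areal scale at 31.5°: h·k = 1.000 × 0.8918 = 0.8918.
Ratio = 1.564/0.8918 ≈ 1.75.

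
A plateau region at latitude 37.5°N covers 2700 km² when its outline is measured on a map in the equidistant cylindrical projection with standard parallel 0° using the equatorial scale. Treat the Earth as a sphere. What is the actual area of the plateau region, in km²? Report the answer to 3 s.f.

Plate carrée maps x = Rλ, y = Rφ. The meridian scale is h = 1 and the parallel scale is k = 1/cos φ = sec φ.
Areal scale = h·k = 1 × sec φ; at 37.5°, h = 1.000, k = 1.260, so h·k = 1.260.
True area = apparent / (areal scale) = 2700 / 1.260 ≈ 2140 km².

2140 km²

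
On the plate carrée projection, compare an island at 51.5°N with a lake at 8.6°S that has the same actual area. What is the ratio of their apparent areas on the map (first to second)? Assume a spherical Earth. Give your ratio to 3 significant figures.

For the equirectangular projection with φ₀ = 0 (plate carrée), h = 1 along meridians and k = sec φ along parallels.
Areal scale at 51.5°: h·k = 1.000 × 1.606 = 1.606.
Areal scale at 8.6°: h·k = 1.000 × 1.011 = 1.011.
Ratio = 1.606/1.011 ≈ 1.59.

1.59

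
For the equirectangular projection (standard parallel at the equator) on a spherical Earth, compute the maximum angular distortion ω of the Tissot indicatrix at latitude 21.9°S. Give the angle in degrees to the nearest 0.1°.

4.3°

Plate carrée maps x = Rλ, y = Rφ. The meridian scale is h = 1 and the parallel scale is k = 1/cos φ = sec φ.
At 21.9°: h = 1.000, k = 1.078; principal scales a = 1.078, b = 1.000.
sin(ω/2) = (a − b)/(a + b) = 0.07778/2.078 = 0.03743, so ω = 2 arcsin(0.03743) ≈ 4.3°.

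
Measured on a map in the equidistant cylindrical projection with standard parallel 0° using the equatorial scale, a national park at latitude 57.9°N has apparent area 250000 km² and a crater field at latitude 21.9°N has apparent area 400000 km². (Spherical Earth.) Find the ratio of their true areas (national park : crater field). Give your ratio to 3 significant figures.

0.358

Plate carrée has h = 1 and k = sec φ, giving areal scale sec φ; true area = (apparent area) · cos φ.
True area of national park: 250000 × cos(57.9°) = 250000 × 0.5314 = 132800 km².
True area of crater field: 400000 × cos(21.9°) = 400000 × 0.9278 = 371100 km².
Ratio = 132800 / 371100 ≈ 0.358.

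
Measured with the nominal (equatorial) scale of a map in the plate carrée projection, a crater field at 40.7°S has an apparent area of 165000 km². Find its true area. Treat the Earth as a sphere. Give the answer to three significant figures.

125000 km²

In the plate carrée (x = Rλ, y = Rφ), meridians are true-scale (h = 1) and parallels are stretched by k = sec φ.
Areal scale = h·k = 1 × sec φ; at 40.7°, h = 1.000, k = 1.319, so h·k = 1.319.
True area = apparent / (areal scale) = 165000 / 1.319 ≈ 125000 km².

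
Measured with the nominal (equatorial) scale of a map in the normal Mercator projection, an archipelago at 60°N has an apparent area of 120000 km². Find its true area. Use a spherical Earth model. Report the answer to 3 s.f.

30000 km²

The Mercator projection is conformal; its linear scale factor is the same in every direction and equals sec φ = 1/cos φ.
Areal scale = k² = sec²φ = 1/cos²(60°) = 1/0.5000² = 4.000.
True area = apparent / (areal scale) = 120000 / 4.000 ≈ 30000 km².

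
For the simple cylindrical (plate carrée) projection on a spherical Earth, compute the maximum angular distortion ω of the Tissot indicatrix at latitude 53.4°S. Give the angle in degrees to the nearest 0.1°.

For the equirectangular projection with φ₀ = 0 (plate carrée), h = 1 along meridians and k = sec φ along parallels.
At 53.4°: h = 1.000, k = 1.677; principal scales a = 1.677, b = 1.000.
sin(ω/2) = (a − b)/(a + b) = 0.6772/2.677 = 0.2530, so ω = 2 arcsin(0.2530) ≈ 29.3°.

29.3°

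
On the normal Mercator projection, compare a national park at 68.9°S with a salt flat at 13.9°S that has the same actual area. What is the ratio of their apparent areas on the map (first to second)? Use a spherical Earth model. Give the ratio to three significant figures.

7.27

Mercator is conformal with k = sec φ, so areal scale = k² = sec²φ.
At 68.9°: sec²(68.9°) = 1/0.3600² = 7.716.
At 13.9°: sec²(13.9°) = 1/0.9707² = 1.061.
Ratio = 7.716/1.061 = cos²(13.9°)/cos²(68.9°) ≈ 7.27.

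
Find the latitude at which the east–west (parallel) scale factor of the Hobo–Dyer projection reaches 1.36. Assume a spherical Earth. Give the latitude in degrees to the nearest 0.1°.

54.3°

Hobo–Dyer is a cylindrical equal-area projection with standard parallels at ±37.5°. A cylindrical equal-area projection with standard parallel φ₀ has meridian scale h = cos φ / cos φ₀ and parallel scale k = cos φ₀ / cos φ (so areas are preserved, h·k = 1).
k = cos φ₀ / cos φ = 1.36  ⇒  cos φ = cos 37.5° / 1.36 = 0.5833.
φ = arccos(0.5833) ≈ 54.3°.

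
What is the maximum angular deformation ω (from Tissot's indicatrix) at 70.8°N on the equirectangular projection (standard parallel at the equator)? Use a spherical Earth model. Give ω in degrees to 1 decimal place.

For the equirectangular projection with φ₀ = 0 (plate carrée), h = 1 along meridians and k = sec φ along parallels.
At 70.8°: h = 1.000, k = 3.041; principal scales a = 3.041, b = 1.000.
sin(ω/2) = (a − b)/(a + b) = 2.041/4.041 = 0.5050, so ω = 2 arcsin(0.5050) ≈ 60.7°.

60.7°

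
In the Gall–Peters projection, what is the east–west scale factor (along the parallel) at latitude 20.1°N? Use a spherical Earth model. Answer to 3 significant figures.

The Gall–Peters projection is cylindrical equal-area with φ₀ = 45°. Cylindrical equal-area (φ₀ = 45°): h = cos φ / cos 45° along meridians, k = cos 45° / cos φ along parallels; h·k = 1.
k = cos 45° / cos 20.1° = 0.7071/0.9391 = 0.7530.

0.753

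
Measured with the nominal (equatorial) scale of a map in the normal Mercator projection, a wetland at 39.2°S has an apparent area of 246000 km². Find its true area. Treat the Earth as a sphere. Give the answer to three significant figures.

148000 km²

The Mercator projection is conformal; its linear scale factor is the same in every direction and equals sec φ = 1/cos φ.
Areal scale = k² = sec²φ = 1/cos²(39.2°) = 1/0.7749² = 1.665.
True area = apparent / (areal scale) = 246000 / 1.665 ≈ 148000 km².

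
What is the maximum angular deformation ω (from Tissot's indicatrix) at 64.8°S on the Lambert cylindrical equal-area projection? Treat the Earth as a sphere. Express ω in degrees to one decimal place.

87.7°

The Lambert cylindrical equal-area projection is the cylindrical equal-area projection with its standard parallel at the equator (φ₀ = 0). Cylindrical equal-area (φ₀ = 0°): h = cos φ / cos 0° along meridians, k = cos 0° / cos φ along parallels; h·k = 1.
At 64.8°: h = 0.4258, k = 2.349; principal scales a = 2.349, b = 0.4258.
sin(ω/2) = (a − b)/(a + b) = 1.923/2.774 = 0.6931, so ω = 2 arcsin(0.6931) ≈ 87.7°.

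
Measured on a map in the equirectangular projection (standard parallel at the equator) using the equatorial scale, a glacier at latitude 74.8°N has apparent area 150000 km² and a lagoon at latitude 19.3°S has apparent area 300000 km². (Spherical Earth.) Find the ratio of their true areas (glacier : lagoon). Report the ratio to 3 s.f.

0.139

On the plate carrée, areal scale = h·k = 1 × sec φ, so true area = apparent × cos φ.
True area of glacier: 150000 × cos(74.8°) = 150000 × 0.2622 = 39330 km².
True area of lagoon: 300000 × cos(19.3°) = 300000 × 0.9438 = 283100 km².
Ratio = 39330 / 283100 ≈ 0.139.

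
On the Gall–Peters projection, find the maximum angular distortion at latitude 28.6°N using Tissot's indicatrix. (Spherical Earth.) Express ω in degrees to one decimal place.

24.6°

The Gall–Peters projection is cylindrical equal-area with φ₀ = 45°. Cylindrical equal-area (φ₀ = 45°): h = cos φ / cos 45° along meridians, k = cos 45° / cos φ along parallels; h·k = 1.
At 28.6°: h = 1.242, k = 0.8054; principal scales a = 1.242, b = 0.8054.
sin(ω/2) = (a − b)/(a + b) = 0.4363/2.047 = 0.2131, so ω = 2 arcsin(0.2131) ≈ 24.6°.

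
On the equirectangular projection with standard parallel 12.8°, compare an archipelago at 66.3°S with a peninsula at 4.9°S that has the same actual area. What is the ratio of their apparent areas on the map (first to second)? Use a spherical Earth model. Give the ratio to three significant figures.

2.48

In the equirectangular projection with standard parallel φ₀ = 12.8° (x = Rλ cos φ₀, y = Rφ), meridians are true-scale (h = 1) and the parallel scale is k = cos φ₀ / cos φ.
Areal scale at 66.3°: h·k = 1.000 × 2.426 = 2.426.
Areal scale at 4.9°: h·k = 1.000 × 0.9787 = 0.9787.
Ratio = 2.426/0.9787 ≈ 2.48.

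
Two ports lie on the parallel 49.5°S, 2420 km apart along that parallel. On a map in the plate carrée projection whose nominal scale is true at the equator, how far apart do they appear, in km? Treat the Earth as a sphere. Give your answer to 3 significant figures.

In the plate carrée (x = Rλ, y = Rφ), meridians are true-scale (h = 1) and parallels are stretched by k = sec φ.
Along the parallel, k = sec 49.5° = 1/0.6494 = 1.540.
Map distance = 2420 × 1.540 ≈ 3730 km.

3730 km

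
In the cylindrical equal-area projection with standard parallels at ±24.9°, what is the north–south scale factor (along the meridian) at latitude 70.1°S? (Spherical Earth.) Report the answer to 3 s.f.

0.375

Cylindrical equal-area (φ₀ = 24.9°): h = cos φ / cos 24.9° along meridians, k = cos 24.9° / cos φ along parallels; h·k = 1.
h = cos 70.1° / cos 24.9° = 0.3404/0.9070 = 0.3753.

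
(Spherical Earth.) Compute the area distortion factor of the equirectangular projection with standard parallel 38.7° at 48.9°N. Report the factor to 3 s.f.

With standard parallel φ₀ = 38.7°, the equirectangular projection gives x = Rλ cos φ₀, y = Rφ, so h = 1 and k = cos 38.7° / cos φ.
Areal scale = h·k = 1 × cos φ₀ / cos φ; at 48.9°, h = 1.000, k = 1.187, so h·k = 1.187.

1.19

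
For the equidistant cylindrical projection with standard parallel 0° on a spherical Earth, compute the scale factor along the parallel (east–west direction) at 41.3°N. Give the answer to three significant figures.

1.33

For the equirectangular projection with φ₀ = 0 (plate carrée), h = 1 along meridians and k = sec φ along parallels.
k = 1/cos 41.3° = 1/0.7513 = 1.331.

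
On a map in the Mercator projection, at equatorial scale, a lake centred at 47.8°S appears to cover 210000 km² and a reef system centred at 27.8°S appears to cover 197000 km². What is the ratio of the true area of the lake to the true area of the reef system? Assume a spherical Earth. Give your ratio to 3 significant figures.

Since Mercator area scale is 1/cos²φ, the true area equals the apparent area multiplied by cos²φ.
True area of lake: 210000 × cos²(47.8°) = 210000 × 0.4512 = 94750 km².
True area of reef system: 197000 × cos²(27.8°) = 197000 × 0.7825 = 154100 km².
Ratio = 94750 / 154100 ≈ 0.615.

0.615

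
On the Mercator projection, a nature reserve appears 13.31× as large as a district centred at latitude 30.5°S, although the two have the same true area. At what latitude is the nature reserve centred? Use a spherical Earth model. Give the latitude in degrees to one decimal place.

76.3°

For equal true areas on Mercator, apparent areas scale as sec²φ, so the ratio is cos²φ₂ / cos²φ₁.
cos²φ₂ / cos²φ₁ = 13.31  ⇒  cos φ₁ = cos 30.5° / √13.31 = 0.8616/3.648 = 0.2362.
φ₁ = arccos(0.2362) ≈ 76.3°.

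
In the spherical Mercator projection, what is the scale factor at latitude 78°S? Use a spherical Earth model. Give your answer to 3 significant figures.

4.81

The Mercator projection is conformal; its linear scale factor is the same in every direction and equals sec φ = 1/cos φ.
k = 1/cos 78° = 1/0.2079 = 4.810.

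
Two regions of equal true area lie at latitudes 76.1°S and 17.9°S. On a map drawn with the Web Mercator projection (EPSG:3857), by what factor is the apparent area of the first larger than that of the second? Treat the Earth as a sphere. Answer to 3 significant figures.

Mercator is conformal with k = sec φ, so areal scale = k² = sec²φ.
At 76.1°: sec²(76.1°) = 1/0.2402² = 17.33.
At 17.9°: sec²(17.9°) = 1/0.9516² = 1.104.
Ratio = 17.33/1.104 = cos²(17.9°)/cos²(76.1°) ≈ 15.7.

15.7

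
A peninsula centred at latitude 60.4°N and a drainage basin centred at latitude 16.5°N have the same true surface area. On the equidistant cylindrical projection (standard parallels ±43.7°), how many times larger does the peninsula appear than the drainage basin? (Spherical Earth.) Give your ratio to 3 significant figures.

With standard parallel φ₀ = 43.7°, the equirectangular projection gives x = Rλ cos φ₀, y = Rφ, so h = 1 and k = cos 43.7° / cos φ.
Areal scale at 60.4°: h·k = 1.000 × 1.464 = 1.464.
Areal scale at 16.5°: h·k = 1.000 × 0.7540 = 0.7540.
Ratio = 1.464/0.7540 ≈ 1.94.

1.94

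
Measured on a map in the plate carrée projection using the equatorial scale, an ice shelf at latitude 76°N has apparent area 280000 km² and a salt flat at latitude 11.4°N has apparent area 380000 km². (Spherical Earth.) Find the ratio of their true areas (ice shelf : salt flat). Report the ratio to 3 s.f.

0.182

On the plate carrée, areal scale = h·k = 1 × sec φ, so true area = apparent × cos φ.
True area of ice shelf: 280000 × cos(76°) = 280000 × 0.2419 = 67740 km².
True area of salt flat: 380000 × cos(11.4°) = 380000 × 0.9803 = 372500 km².
Ratio = 67740 / 372500 ≈ 0.182.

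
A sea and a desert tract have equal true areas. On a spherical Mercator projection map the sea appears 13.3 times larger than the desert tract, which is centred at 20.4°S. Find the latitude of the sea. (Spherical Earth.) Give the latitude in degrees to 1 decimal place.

For equal true areas on Mercator, apparent areas scale as sec²φ, so the ratio is cos²φ₂ / cos²φ₁.
cos²φ₂ / cos²φ₁ = 13.3  ⇒  cos φ₁ = cos 20.4° / √13.3 = 0.9373/3.647 = 0.2570.
φ₁ = arccos(0.2570) ≈ 75.1°.

75.1°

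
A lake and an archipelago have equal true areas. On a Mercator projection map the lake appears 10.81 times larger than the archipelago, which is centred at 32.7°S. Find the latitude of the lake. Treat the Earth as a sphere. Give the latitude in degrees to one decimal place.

75.2°

For equal true areas on Mercator, apparent areas scale as sec²φ, so the ratio is cos²φ₂ / cos²φ₁.
cos²φ₂ / cos²φ₁ = 10.81  ⇒  cos φ₁ = cos 32.7° / √10.81 = 0.8415/3.288 = 0.2559.
φ₁ = arccos(0.2559) ≈ 75.2°.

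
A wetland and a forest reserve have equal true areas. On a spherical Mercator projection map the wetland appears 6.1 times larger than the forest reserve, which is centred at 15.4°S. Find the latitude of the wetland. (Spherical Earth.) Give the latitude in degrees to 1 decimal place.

For equal true areas on Mercator, apparent areas scale as sec²φ, so the ratio is cos²φ₂ / cos²φ₁.
cos²φ₂ / cos²φ₁ = 6.1  ⇒  cos φ₁ = cos 15.4° / √6.1 = 0.9641/2.470 = 0.3904.
φ₁ = arccos(0.3904) ≈ 67.0°.

67.0°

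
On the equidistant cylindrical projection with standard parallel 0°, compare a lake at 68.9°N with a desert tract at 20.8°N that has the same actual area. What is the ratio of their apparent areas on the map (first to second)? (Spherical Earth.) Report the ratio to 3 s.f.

For the equirectangular projection with φ₀ = 0 (plate carrée), h = 1 along meridians and k = sec φ along parallels.
Areal scale at 68.9°: h·k = 1.000 × 2.778 = 2.778.
Areal scale at 20.8°: h·k = 1.000 × 1.070 = 1.070.
Ratio = 2.778/1.070 ≈ 2.60.

2.60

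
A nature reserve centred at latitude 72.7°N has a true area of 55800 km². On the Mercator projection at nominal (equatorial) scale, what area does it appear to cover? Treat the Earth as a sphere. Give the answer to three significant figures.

The Mercator projection is conformal; its linear scale factor is the same in every direction and equals sec φ = 1/cos φ.
Areal scale = k² = sec²φ = 1/cos²(72.7°) = 1/0.2974² = 11.31.
Apparent area = 55800 × 11.31 ≈ 631000 km².

631000 km²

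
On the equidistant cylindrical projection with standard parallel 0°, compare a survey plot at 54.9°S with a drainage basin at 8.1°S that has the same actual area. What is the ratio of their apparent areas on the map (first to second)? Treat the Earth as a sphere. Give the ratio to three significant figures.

1.72

For the equirectangular projection with φ₀ = 0 (plate carrée), h = 1 along meridians and k = sec φ along parallels.
Areal scale at 54.9°: h·k = 1.000 × 1.739 = 1.739.
Areal scale at 8.1°: h·k = 1.000 × 1.010 = 1.010.
Ratio = 1.739/1.010 ≈ 1.72.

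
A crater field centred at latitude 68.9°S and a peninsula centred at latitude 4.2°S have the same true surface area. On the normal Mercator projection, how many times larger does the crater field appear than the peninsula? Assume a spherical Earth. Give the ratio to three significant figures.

7.67

On Mercator, area is exaggerated by sec²φ = 1/cos²φ.
At 68.9°: sec²(68.9°) = 1/0.3600² = 7.716.
At 4.2°: sec²(4.2°) = 1/0.9973² = 1.005.
Ratio = 7.716/1.005 = cos²(4.2°)/cos²(68.9°) ≈ 7.67.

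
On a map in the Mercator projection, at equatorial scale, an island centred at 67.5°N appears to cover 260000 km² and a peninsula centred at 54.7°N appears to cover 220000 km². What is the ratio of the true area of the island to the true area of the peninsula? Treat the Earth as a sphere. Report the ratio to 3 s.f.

Since Mercator area scale is 1/cos²φ, the true area equals the apparent area multiplied by cos²φ.
True area of island: 260000 × cos²(67.5°) = 260000 × 0.1464 = 38080 km².
True area of peninsula: 220000 × cos²(54.7°) = 220000 × 0.3339 = 73460 km².
Ratio = 38080 / 73460 ≈ 0.518.

0.518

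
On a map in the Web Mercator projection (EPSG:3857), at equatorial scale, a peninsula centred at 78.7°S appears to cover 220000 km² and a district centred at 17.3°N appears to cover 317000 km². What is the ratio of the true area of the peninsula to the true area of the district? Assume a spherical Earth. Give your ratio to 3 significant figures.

Since Mercator area scale is 1/cos²φ, the true area equals the apparent area multiplied by cos²φ.
True area of peninsula: 220000 × cos²(78.7°) = 220000 × 0.03839 = 8447 km².
True area of district: 317000 × cos²(17.3°) = 317000 × 0.9116 = 289000 km².
Ratio = 8447 / 289000 ≈ 0.0292.

0.0292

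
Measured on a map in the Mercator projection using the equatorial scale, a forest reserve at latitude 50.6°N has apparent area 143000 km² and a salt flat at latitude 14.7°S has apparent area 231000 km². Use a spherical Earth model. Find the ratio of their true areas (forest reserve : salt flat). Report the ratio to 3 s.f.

Since Mercator area scale is 1/cos²φ, the true area equals the apparent area multiplied by cos²φ.
True area of forest reserve: 143000 × cos²(50.6°) = 143000 × 0.4029 = 57610 km².
True area of salt flat: 231000 × cos²(14.7°) = 231000 × 0.9356 = 216100 km².
Ratio = 57610 / 216100 ≈ 0.267.

0.267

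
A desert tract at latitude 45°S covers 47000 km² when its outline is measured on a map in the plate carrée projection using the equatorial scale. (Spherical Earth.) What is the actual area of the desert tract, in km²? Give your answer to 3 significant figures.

For the equirectangular projection with φ₀ = 0 (plate carrée), h = 1 along meridians and k = sec φ along parallels.
Areal scale = h·k = 1 × sec φ; at 45°, h = 1.000, k = 1.414, so h·k = 1.414.
True area = apparent / (areal scale) = 47000 / 1.414 ≈ 33200 km².

33200 km²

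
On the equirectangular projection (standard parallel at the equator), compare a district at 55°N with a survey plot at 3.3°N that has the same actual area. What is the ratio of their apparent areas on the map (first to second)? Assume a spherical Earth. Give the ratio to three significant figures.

For the equirectangular projection with φ₀ = 0 (plate carrée), h = 1 along meridians and k = sec φ along parallels.
Areal scale at 55°: h·k = 1.000 × 1.743 = 1.743.
Areal scale at 3.3°: h·k = 1.000 × 1.002 = 1.002.
Ratio = 1.743/1.002 ≈ 1.74.

1.74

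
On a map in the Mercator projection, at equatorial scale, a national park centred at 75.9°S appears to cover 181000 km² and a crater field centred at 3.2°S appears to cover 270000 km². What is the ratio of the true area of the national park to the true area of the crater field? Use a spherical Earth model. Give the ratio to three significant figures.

0.0399

Mercator's areal exaggeration is sec²φ; hence true area = (apparent area) · cos²φ.
True area of national park: 181000 × cos²(75.9°) = 181000 × 0.05935 = 10740 km².
True area of crater field: 270000 × cos²(3.2°) = 270000 × 0.9969 = 269200 km².
Ratio = 10740 / 269200 ≈ 0.0399.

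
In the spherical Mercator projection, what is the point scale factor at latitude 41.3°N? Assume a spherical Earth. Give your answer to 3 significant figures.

The Mercator projection is conformal; its linear scale factor is the same in every direction and equals sec φ = 1/cos φ.
k = 1/cos 41.3° = 1/0.7513 = 1.331.

1.33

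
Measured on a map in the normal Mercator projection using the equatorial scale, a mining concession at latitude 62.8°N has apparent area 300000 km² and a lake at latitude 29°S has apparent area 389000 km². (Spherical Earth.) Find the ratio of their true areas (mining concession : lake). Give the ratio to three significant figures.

Since Mercator area scale is 1/cos²φ, the true area equals the apparent area multiplied by cos²φ.
True area of mining concession: 300000 × cos²(62.8°) = 300000 × 0.2089 = 62680 km².
True area of lake: 389000 × cos²(29°) = 389000 × 0.7650 = 297600 km².
Ratio = 62680 / 297600 ≈ 0.211.

0.211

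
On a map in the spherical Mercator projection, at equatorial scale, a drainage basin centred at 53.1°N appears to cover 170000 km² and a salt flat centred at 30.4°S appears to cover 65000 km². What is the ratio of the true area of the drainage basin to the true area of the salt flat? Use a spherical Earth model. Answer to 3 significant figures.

1.27

On Mercator the areal scale is sec²φ, so true area = apparent × cos²φ.
True area of drainage basin: 170000 × cos²(53.1°) = 170000 × 0.3605 = 61290 km².
True area of salt flat: 65000 × cos²(30.4°) = 65000 × 0.7439 = 48360 km².
Ratio = 61290 / 48360 ≈ 1.27.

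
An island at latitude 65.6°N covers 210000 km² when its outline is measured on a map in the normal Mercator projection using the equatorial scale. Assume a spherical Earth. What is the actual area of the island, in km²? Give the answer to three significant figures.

35800 km²

The Mercator projection is conformal; its linear scale factor is the same in every direction and equals sec φ = 1/cos φ.
Areal scale = k² = sec²φ = 1/cos²(65.6°) = 1/0.4131² = 5.860.
True area = apparent / (areal scale) = 210000 / 5.860 ≈ 35800 km².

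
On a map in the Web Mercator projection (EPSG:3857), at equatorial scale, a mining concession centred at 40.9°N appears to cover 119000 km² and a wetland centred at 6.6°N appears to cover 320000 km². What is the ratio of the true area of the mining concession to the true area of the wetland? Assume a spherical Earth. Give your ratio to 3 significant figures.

0.215

On Mercator the areal scale is sec²φ, so true area = apparent × cos²φ.
True area of mining concession: 119000 × cos²(40.9°) = 119000 × 0.5713 = 67990 km².
True area of wetland: 320000 × cos²(6.6°) = 320000 × 0.9868 = 315800 km².
Ratio = 67990 / 315800 ≈ 0.215.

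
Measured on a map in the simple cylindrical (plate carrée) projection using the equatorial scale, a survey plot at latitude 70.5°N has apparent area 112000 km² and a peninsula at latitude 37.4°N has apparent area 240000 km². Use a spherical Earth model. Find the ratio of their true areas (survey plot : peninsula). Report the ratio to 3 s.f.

Plate carrée has h = 1 and k = sec φ, giving areal scale sec φ; true area = (apparent area) · cos φ.
True area of survey plot: 112000 × cos(70.5°) = 112000 × 0.3338 = 37390 km².
True area of peninsula: 240000 × cos(37.4°) = 240000 × 0.7944 = 190700 km².
Ratio = 37390 / 190700 ≈ 0.196.

0.196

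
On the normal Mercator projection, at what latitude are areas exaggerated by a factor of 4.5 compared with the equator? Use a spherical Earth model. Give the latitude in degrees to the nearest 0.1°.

61.9°

Mercator areal scale is sec²φ.
sec²φ = 4.5  ⇒  cos²φ = 0.2222  ⇒  cos φ = 0.4714.
φ = arccos(0.4714) ≈ 61.9°.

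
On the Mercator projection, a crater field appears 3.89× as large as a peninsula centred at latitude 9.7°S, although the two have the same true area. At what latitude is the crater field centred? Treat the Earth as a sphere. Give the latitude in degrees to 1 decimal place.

60.0°

Mercator areal scale is sec²φ, so apparent-area ratio = sec²φ₁ / sec²φ₂ = cos²φ₂ / cos²φ₁.
cos²φ₂ / cos²φ₁ = 3.89  ⇒  cos φ₁ = cos 9.7° / √3.89 = 0.9857/1.972 = 0.4998.
φ₁ = arccos(0.4998) ≈ 60.0°.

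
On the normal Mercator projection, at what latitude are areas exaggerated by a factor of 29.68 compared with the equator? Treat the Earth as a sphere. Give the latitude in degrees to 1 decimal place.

79.4°

Mercator areal scale is sec²φ.
sec²φ = 29.68  ⇒  cos²φ = 0.03369  ⇒  cos φ = 0.1836.
φ = arccos(0.1836) ≈ 79.4°.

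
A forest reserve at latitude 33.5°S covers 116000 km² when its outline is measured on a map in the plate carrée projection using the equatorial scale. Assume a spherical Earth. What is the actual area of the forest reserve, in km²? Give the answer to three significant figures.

96700 km²

For the equirectangular projection with φ₀ = 0 (plate carrée), h = 1 along meridians and k = sec φ along parallels.
Areal scale = h·k = 1 × sec φ; at 33.5°, h = 1.000, k = 1.199, so h·k = 1.199.
True area = apparent / (areal scale) = 116000 / 1.199 ≈ 96700 km².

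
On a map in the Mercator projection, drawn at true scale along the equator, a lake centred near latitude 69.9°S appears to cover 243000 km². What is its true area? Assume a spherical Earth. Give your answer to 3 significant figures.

28700 km²

For Mercator, h = k = sec φ (a conformal cylindrical projection has a single point scale, 1/cos φ).
Areal scale = k² = sec²φ = 1/cos²(69.9°) = 1/0.3437² = 8.467.
True area = apparent / (areal scale) = 243000 / 8.467 ≈ 28700 km².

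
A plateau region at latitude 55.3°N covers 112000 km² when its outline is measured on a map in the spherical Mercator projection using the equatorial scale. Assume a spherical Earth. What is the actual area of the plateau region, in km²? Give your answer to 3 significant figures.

For Mercator, h = k = sec φ (a conformal cylindrical projection has a single point scale, 1/cos φ).
Areal scale = k² = sec²φ = 1/cos²(55.3°) = 1/0.5693² = 3.086.
True area = apparent / (areal scale) = 112000 / 3.086 ≈ 36300 km².

36300 km²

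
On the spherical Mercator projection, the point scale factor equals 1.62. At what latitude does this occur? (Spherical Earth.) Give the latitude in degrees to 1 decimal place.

Mercator scale is k = sec φ = 1/cos φ.
1/cos φ = 1.62  ⇒  cos φ = 0.6173  ⇒  φ = arccos(0.6173) ≈ 51.9°.

51.9°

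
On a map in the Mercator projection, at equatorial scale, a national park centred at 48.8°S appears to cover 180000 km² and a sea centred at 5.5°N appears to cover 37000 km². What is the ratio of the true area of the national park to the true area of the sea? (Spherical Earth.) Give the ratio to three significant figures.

Mercator's areal exaggeration is sec²φ; hence true area = (apparent area) · cos²φ.
True area of national park: 180000 × cos²(48.8°) = 180000 × 0.4339 = 78100 km².
True area of sea: 37000 × cos²(5.5°) = 37000 × 0.9908 = 36660 km².
Ratio = 78100 / 36660 ≈ 2.13.

2.13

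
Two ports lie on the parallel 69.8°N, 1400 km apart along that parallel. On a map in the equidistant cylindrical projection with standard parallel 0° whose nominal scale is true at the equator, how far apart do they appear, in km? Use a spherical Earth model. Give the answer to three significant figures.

4050 km

In the plate carrée (x = Rλ, y = Rφ), meridians are true-scale (h = 1) and parallels are stretched by k = sec φ.
Along the parallel, k = sec 69.8° = 1/0.3453 = 2.896.
Map distance = 1400 × 2.896 ≈ 4050 km.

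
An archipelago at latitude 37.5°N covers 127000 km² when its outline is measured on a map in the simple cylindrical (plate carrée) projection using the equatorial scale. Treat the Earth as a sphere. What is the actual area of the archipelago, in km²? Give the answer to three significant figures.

101000 km²

Plate carrée maps x = Rλ, y = Rφ. The meridian scale is h = 1 and the parallel scale is k = 1/cos φ = sec φ.
Areal scale = h·k = 1 × sec φ; at 37.5°, h = 1.000, k = 1.260, so h·k = 1.260.
True area = apparent / (areal scale) = 127000 / 1.260 ≈ 101000 km².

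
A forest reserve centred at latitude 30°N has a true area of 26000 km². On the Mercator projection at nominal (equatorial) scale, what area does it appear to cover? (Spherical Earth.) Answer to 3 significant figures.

Mercator is conformal, so the point scale is isotropic: h = k = sec φ = 1/cos φ.
Areal scale = k² = sec²φ = 1/cos²(30°) = 1/0.8660² = 1.333.
Apparent area = 26000 × 1.333 ≈ 34700 km².

34700 km²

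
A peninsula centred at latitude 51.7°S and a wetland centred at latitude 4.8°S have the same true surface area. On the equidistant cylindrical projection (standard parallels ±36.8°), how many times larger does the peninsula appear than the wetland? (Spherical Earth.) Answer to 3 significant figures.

In the equirectangular projection with standard parallel φ₀ = 36.8° (x = Rλ cos φ₀, y = Rφ), meridians are true-scale (h = 1) and the parallel scale is k = cos φ₀ / cos φ.
Areal scale at 51.7°: h·k = 1.000 × 1.292 = 1.292.
Areal scale at 4.8°: h·k = 1.000 × 0.8035 = 0.8035.
Ratio = 1.292/0.8035 ≈ 1.61.

1.61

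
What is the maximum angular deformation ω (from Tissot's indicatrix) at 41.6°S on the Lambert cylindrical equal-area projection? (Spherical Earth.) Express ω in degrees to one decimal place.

The Lambert cylindrical equal-area projection is the cylindrical equal-area projection with its standard parallel at the equator (φ₀ = 0). Cylindrical equal-area (φ₀ = 0°): h = cos φ / cos 0° along meridians, k = cos 0° / cos φ along parallels; h·k = 1.
At 41.6°: h = 0.7478, k = 1.337; principal scales a = 1.337, b = 0.7478.
sin(ω/2) = (a − b)/(a + b) = 0.5895/2.085 = 0.2827, so ω = 2 arcsin(0.2827) ≈ 32.8°.

32.8°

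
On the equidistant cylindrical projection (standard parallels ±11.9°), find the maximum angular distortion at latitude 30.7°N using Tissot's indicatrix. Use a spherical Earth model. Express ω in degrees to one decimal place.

7.4°

In the equirectangular projection with standard parallel φ₀ = 11.9° (x = Rλ cos φ₀, y = Rφ), meridians are true-scale (h = 1) and the parallel scale is k = cos φ₀ / cos φ.
At 30.7°: h = 1.000, k = 1.138; principal scales a = 1.138, b = 1.000.
sin(ω/2) = (a − b)/(a + b) = 0.1380/2.138 = 0.06454, so ω = 2 arcsin(0.06454) ≈ 7.4°.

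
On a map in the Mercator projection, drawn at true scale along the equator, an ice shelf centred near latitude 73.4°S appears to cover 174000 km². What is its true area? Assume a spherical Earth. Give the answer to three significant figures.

14200 km²

For Mercator, h = k = sec φ (a conformal cylindrical projection has a single point scale, 1/cos φ).
Areal scale = k² = sec²φ = 1/cos²(73.4°) = 1/0.2857² = 12.25.
True area = apparent / (areal scale) = 174000 / 12.25 ≈ 14200 km².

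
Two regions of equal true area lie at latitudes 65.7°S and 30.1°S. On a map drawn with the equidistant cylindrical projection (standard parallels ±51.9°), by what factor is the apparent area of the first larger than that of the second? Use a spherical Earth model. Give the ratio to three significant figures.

The equidistant cylindrical projection with φ₀ = 51.9° has h = 1 (meridians true) and k = cos φ₀ / cos φ along parallels.
Areal scale at 65.7°: h·k = 1.000 × 1.499 = 1.499.
Areal scale at 30.1°: h·k = 1.000 × 0.7132 = 0.7132.
Ratio = 1.499/0.7132 ≈ 2.10.

2.10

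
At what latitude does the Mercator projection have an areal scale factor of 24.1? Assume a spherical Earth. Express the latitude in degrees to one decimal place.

Mercator areal scale is sec²φ.
sec²φ = 24.1  ⇒  cos²φ = 0.04149  ⇒  cos φ = 0.2037.
φ = arccos(0.2037) ≈ 78.2°.

78.2°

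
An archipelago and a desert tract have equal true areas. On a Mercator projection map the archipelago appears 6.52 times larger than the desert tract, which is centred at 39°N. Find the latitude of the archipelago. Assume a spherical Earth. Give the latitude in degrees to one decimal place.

72.3°

Mercator areal scale is sec²φ, so apparent-area ratio = sec²φ₁ / sec²φ₂ = cos²φ₂ / cos²φ₁.
cos²φ₂ / cos²φ₁ = 6.52  ⇒  cos φ₁ = cos 39° / √6.52 = 0.7771/2.553 = 0.3044.
φ₁ = arccos(0.3044) ≈ 72.3°.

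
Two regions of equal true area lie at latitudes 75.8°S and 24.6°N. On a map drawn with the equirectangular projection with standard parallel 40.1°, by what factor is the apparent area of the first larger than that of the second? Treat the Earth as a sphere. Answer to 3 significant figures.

3.71

With standard parallel φ₀ = 40.1°, the equirectangular projection gives x = Rλ cos φ₀, y = Rφ, so h = 1 and k = cos 40.1° / cos φ.
Areal scale at 75.8°: h·k = 1.000 × 3.118 = 3.118.
Areal scale at 24.6°: h·k = 1.000 × 0.8413 = 0.8413.
Ratio = 3.118/0.8413 ≈ 3.71.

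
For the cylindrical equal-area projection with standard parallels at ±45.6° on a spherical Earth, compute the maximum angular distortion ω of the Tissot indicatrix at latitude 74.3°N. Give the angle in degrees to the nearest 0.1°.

A cylindrical equal-area projection with standard parallel φ₀ has meridian scale h = cos φ / cos φ₀ and parallel scale k = cos φ₀ / cos φ (so areas are preserved, h·k = 1).
At 74.3°: h = 0.3868, k = 2.586; principal scales a = 2.586, b = 0.3868.
sin(ω/2) = (a − b)/(a + b) = 2.199/2.972 = 0.7398, so ω = 2 arcsin(0.7398) ≈ 95.4°.

95.4°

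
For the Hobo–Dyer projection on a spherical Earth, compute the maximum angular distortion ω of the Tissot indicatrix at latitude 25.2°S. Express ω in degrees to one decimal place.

15.0°

The Hobo–Dyer projection is cylindrical equal-area with φ₀ = 37.5°. For cylindrical equal-area with standard parallel φ₀, h = cos φ / cos φ₀ and k = cos φ₀ / cos φ, so h·k = 1.
At 25.2°: h = 1.141, k = 0.8768; principal scales a = 1.141, b = 0.8768.
sin(ω/2) = (a − b)/(a + b) = 0.2637/2.017 = 0.1307, so ω = 2 arcsin(0.1307) ≈ 15.0°.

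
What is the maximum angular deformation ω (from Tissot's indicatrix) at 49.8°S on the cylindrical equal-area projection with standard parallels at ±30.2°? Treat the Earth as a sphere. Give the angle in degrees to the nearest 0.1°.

33.0°

A cylindrical equal-area projection with standard parallel φ₀ has meridian scale h = cos φ / cos φ₀ and parallel scale k = cos φ₀ / cos φ (so areas are preserved, h·k = 1).
At 49.8°: h = 0.7468, k = 1.339; principal scales a = 1.339, b = 0.7468.
sin(ω/2) = (a − b)/(a + b) = 0.5922/2.086 = 0.2839, so ω = 2 arcsin(0.2839) ≈ 33.0°.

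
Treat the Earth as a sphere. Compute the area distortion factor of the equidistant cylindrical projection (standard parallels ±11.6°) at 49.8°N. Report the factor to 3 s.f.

1.52

In the equirectangular projection with standard parallel φ₀ = 11.6° (x = Rλ cos φ₀, y = Rφ), meridians are true-scale (h = 1) and the parallel scale is k = cos φ₀ / cos φ.
Areal scale = h·k = 1 × cos φ₀ / cos φ; at 49.8°, h = 1.000, k = 1.518, so h·k = 1.518.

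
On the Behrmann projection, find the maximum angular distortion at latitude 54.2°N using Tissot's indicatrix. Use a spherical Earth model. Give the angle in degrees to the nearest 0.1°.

The Behrmann projection is cylindrical equal-area with φ₀ = 30°. A cylindrical equal-area projection with standard parallel φ₀ has meridian scale h = cos φ / cos φ₀ and parallel scale k = cos φ₀ / cos φ (so areas are preserved, h·k = 1).
At 54.2°: h = 0.6755, k = 1.480; principal scales a = 1.480, b = 0.6755.
sin(ω/2) = (a − b)/(a + b) = 0.8050/2.156 = 0.3734, so ω = 2 arcsin(0.3734) ≈ 43.9°.

43.9°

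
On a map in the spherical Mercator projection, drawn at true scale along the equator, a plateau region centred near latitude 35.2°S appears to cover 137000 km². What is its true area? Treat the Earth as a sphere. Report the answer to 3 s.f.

91500 km²

Mercator is conformal, so the point scale is isotropic: h = k = sec φ = 1/cos φ.
Areal scale = k² = sec²φ = 1/cos²(35.2°) = 1/0.8171² = 1.498.
True area = apparent / (areal scale) = 137000 / 1.498 ≈ 91500 km².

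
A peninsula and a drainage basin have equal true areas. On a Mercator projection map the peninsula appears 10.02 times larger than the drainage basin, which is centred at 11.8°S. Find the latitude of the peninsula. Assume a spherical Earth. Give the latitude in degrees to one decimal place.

72.0°

Mercator areal scale is sec²φ, so apparent-area ratio = sec²φ₁ / sec²φ₂ = cos²φ₂ / cos²φ₁.
cos²φ₂ / cos²φ₁ = 10.02  ⇒  cos φ₁ = cos 11.8° / √10.02 = 0.9789/3.165 = 0.3092.
φ₁ = arccos(0.3092) ≈ 72.0°.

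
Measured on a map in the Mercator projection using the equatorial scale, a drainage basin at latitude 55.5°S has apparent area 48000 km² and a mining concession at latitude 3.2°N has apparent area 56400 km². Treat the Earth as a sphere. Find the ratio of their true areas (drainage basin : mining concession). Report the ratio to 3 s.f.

0.274

Since Mercator area scale is 1/cos²φ, the true area equals the apparent area multiplied by cos²φ.
True area of drainage basin: 48000 × cos²(55.5°) = 48000 × 0.3208 = 15400 km².
True area of mining concession: 56400 × cos²(3.2°) = 56400 × 0.9969 = 56220 km².
Ratio = 15400 / 56220 ≈ 0.274.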